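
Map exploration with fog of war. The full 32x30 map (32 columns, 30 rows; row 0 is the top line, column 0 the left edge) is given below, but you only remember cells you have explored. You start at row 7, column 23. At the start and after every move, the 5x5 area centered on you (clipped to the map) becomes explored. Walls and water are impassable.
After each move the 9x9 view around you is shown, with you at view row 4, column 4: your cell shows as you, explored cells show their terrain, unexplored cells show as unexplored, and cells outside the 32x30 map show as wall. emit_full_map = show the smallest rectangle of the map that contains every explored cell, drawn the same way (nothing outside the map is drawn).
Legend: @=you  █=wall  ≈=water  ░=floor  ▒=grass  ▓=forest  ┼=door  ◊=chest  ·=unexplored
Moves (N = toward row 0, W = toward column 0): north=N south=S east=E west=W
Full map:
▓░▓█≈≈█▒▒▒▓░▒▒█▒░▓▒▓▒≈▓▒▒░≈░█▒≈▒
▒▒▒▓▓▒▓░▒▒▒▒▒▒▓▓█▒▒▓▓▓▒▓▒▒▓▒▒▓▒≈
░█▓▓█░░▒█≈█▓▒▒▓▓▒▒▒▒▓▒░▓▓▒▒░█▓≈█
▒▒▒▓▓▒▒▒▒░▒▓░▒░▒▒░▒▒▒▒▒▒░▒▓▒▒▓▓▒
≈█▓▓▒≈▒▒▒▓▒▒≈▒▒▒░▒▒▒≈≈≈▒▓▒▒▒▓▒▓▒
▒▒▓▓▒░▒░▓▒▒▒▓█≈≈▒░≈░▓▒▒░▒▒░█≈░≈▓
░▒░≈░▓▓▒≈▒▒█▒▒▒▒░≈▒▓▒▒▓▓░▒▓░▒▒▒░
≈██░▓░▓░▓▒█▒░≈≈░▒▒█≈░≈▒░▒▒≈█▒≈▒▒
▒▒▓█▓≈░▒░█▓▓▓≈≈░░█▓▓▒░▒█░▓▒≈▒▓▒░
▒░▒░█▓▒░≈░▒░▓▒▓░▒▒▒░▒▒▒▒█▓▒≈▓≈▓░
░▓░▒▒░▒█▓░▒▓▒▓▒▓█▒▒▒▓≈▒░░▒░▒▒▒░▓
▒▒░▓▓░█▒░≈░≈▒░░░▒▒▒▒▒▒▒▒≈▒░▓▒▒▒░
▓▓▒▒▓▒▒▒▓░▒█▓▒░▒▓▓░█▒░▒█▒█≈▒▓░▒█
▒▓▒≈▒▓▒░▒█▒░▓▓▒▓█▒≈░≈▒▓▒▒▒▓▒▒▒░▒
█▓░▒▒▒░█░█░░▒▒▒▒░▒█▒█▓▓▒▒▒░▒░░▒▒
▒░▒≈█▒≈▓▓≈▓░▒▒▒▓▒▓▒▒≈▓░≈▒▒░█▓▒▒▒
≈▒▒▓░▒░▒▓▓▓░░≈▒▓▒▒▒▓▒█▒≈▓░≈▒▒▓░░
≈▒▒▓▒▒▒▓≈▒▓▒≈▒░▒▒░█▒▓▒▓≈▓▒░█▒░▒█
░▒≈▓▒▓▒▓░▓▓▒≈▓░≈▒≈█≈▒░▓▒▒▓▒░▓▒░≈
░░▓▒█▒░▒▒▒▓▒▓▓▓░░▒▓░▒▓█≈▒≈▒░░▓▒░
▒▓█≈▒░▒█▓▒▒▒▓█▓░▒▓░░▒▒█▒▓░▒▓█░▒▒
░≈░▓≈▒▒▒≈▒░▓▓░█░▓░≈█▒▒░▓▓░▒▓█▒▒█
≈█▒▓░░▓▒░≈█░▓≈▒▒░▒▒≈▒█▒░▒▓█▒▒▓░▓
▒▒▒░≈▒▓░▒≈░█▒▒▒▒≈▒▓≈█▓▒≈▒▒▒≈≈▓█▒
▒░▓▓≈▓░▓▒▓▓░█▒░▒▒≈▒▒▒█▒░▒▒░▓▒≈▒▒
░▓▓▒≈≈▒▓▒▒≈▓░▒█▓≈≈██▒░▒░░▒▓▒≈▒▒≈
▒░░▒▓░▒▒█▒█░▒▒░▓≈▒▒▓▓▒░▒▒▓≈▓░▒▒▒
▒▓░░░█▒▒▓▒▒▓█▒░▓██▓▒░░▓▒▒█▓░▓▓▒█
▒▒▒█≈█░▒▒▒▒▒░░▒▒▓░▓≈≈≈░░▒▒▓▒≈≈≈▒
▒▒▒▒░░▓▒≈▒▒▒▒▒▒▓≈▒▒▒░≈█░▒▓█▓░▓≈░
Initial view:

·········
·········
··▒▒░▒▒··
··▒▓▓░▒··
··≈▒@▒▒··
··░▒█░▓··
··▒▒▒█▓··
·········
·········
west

·········
·········
··▓▒▒░▒▒·
··▒▒▓▓░▒·
··░≈@░▒▒·
··▒░▒█░▓·
··▒▒▒▒█▓·
·········
·········

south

·········
··▓▒▒░▒▒·
··▒▒▓▓░▒·
··░≈▒░▒▒·
··▒░@█░▓·
··▒▒▒▒█▓·
··▓≈▒░░··
·········
·········

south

··▓▒▒░▒▒·
··▒▒▓▓░▒·
··░≈▒░▒▒·
··▒░▒█░▓·
··▒▒@▒█▓·
··▓≈▒░░··
··▒▒▒▒≈··
·········
·········

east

·▓▒▒░▒▒··
·▒▒▓▓░▒··
·░≈▒░▒▒··
·▒░▒█░▓··
·▒▒▒@█▓··
·▓≈▒░░▒··
·▒▒▒▒≈▒··
·········
·········

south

·▒▒▓▓░▒··
·░≈▒░▒▒··
·▒░▒█░▓··
·▒▒▒▒█▓··
·▓≈▒@░▒··
·▒▒▒▒≈▒··
··░▒█▒█··
·········
·········

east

▒▒▓▓░▒···
░≈▒░▒▒···
▒░▒█░▓▒··
▒▒▒▒█▓▒··
▓≈▒░@▒░··
▒▒▒▒≈▒░··
·░▒█▒█≈··
·········
·········

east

▒▓▓░▒····
≈▒░▒▒····
░▒█░▓▒≈··
▒▒▒█▓▒≈··
≈▒░░@░▒··
▒▒▒≈▒░▓··
░▒█▒█≈▒··
·········
·········

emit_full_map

▓▒▒░▒▒··
▒▒▓▓░▒··
░≈▒░▒▒··
▒░▒█░▓▒≈
▒▒▒▒█▓▒≈
▓≈▒░░@░▒
▒▒▒▒≈▒░▓
·░▒█▒█≈▒

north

▒▒░▒▒····
▒▓▓░▒····
≈▒░▒▒≈█··
░▒█░▓▒≈··
▒▒▒█@▒≈··
≈▒░░▒░▒··
▒▒▒≈▒░▓··
░▒█▒█≈▒··
·········

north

·········
▒▒░▒▒····
▒▓▓░▒▓░··
≈▒░▒▒≈█··
░▒█░@▒≈··
▒▒▒█▓▒≈··
≈▒░░▒░▒··
▒▒▒≈▒░▓··
░▒█▒█≈▒··

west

·········
▓▒▒░▒▒···
▒▒▓▓░▒▓░·
░≈▒░▒▒≈█·
▒░▒█@▓▒≈·
▒▒▒▒█▓▒≈·
▓≈▒░░▒░▒·
▒▒▒▒≈▒░▓·
·░▒█▒█≈▒·

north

·········
·········
▓▒▒░▒▒░··
▒▒▓▓░▒▓░·
░≈▒░@▒≈█·
▒░▒█░▓▒≈·
▒▒▒▒█▓▒≈·
▓≈▒░░▒░▒·
▒▒▒▒≈▒░▓·

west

·········
·········
·▓▒▒░▒▒░·
·▒▒▓▓░▒▓░
·░≈▒@▒▒≈█
·▒░▒█░▓▒≈
·▒▒▒▒█▓▒≈
·▓≈▒░░▒░▒
·▒▒▒▒≈▒░▓

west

·········
·········
··▓▒▒░▒▒░
··▒▒▓▓░▒▓
··░≈@░▒▒≈
··▒░▒█░▓▒
··▒▒▒▒█▓▒
··▓≈▒░░▒░
··▒▒▒▒≈▒░

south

·········
··▓▒▒░▒▒░
··▒▒▓▓░▒▓
··░≈▒░▒▒≈
··▒░@█░▓▒
··▒▒▒▒█▓▒
··▓≈▒░░▒░
··▒▒▒▒≈▒░
···░▒█▒█≈

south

··▓▒▒░▒▒░
··▒▒▓▓░▒▓
··░≈▒░▒▒≈
··▒░▒█░▓▒
··▒▒@▒█▓▒
··▓≈▒░░▒░
··▒▒▒▒≈▒░
···░▒█▒█≈
·········

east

·▓▒▒░▒▒░·
·▒▒▓▓░▒▓░
·░≈▒░▒▒≈█
·▒░▒█░▓▒≈
·▒▒▒@█▓▒≈
·▓≈▒░░▒░▒
·▒▒▒▒≈▒░▓
··░▒█▒█≈▒
·········

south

·▒▒▓▓░▒▓░
·░≈▒░▒▒≈█
·▒░▒█░▓▒≈
·▒▒▒▒█▓▒≈
·▓≈▒@░▒░▒
·▒▒▒▒≈▒░▓
··░▒█▒█≈▒
·········
·········

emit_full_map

▓▒▒░▒▒░·
▒▒▓▓░▒▓░
░≈▒░▒▒≈█
▒░▒█░▓▒≈
▒▒▒▒█▓▒≈
▓≈▒@░▒░▒
▒▒▒▒≈▒░▓
·░▒█▒█≈▒

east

▒▒▓▓░▒▓░·
░≈▒░▒▒≈█·
▒░▒█░▓▒≈·
▒▒▒▒█▓▒≈·
▓≈▒░@▒░▒·
▒▒▒▒≈▒░▓·
·░▒█▒█≈▒·
·········
·········

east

▒▓▓░▒▓░··
≈▒░▒▒≈█··
░▒█░▓▒≈··
▒▒▒█▓▒≈··
≈▒░░@░▒··
▒▒▒≈▒░▓··
░▒█▒█≈▒··
·········
·········

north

▒▒░▒▒░···
▒▓▓░▒▓░··
≈▒░▒▒≈█··
░▒█░▓▒≈··
▒▒▒█@▒≈··
≈▒░░▒░▒··
▒▒▒≈▒░▓··
░▒█▒█≈▒··
·········

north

·········
▒▒░▒▒░···
▒▓▓░▒▓░··
≈▒░▒▒≈█··
░▒█░@▒≈··
▒▒▒█▓▒≈··
≈▒░░▒░▒··
▒▒▒≈▒░▓··
░▒█▒█≈▒··

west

·········
▓▒▒░▒▒░··
▒▒▓▓░▒▓░·
░≈▒░▒▒≈█·
▒░▒█@▓▒≈·
▒▒▒▒█▓▒≈·
▓≈▒░░▒░▒·
▒▒▒▒≈▒░▓·
·░▒█▒█≈▒·

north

·········
·········
▓▒▒░▒▒░··
▒▒▓▓░▒▓░·
░≈▒░@▒≈█·
▒░▒█░▓▒≈·
▒▒▒▒█▓▒≈·
▓≈▒░░▒░▒·
▒▒▒▒≈▒░▓·

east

·········
·········
▒▒░▒▒░█··
▒▓▓░▒▓░··
≈▒░▒@≈█··
░▒█░▓▒≈··
▒▒▒█▓▒≈··
≈▒░░▒░▒··
▒▒▒≈▒░▓··

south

·········
▒▒░▒▒░█··
▒▓▓░▒▓░··
≈▒░▒▒≈█··
░▒█░@▒≈··
▒▒▒█▓▒≈··
≈▒░░▒░▒··
▒▒▒≈▒░▓··
░▒█▒█≈▒··

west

·········
▓▒▒░▒▒░█·
▒▒▓▓░▒▓░·
░≈▒░▒▒≈█·
▒░▒█@▓▒≈·
▒▒▒▒█▓▒≈·
▓≈▒░░▒░▒·
▒▒▒▒≈▒░▓·
·░▒█▒█≈▒·

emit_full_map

▓▒▒░▒▒░█
▒▒▓▓░▒▓░
░≈▒░▒▒≈█
▒░▒█@▓▒≈
▒▒▒▒█▓▒≈
▓≈▒░░▒░▒
▒▒▒▒≈▒░▓
·░▒█▒█≈▒

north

·········
·········
▓▒▒░▒▒░█·
▒▒▓▓░▒▓░·
░≈▒░@▒≈█·
▒░▒█░▓▒≈·
▒▒▒▒█▓▒≈·
▓≈▒░░▒░▒·
▒▒▒▒≈▒░▓·

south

·········
▓▒▒░▒▒░█·
▒▒▓▓░▒▓░·
░≈▒░▒▒≈█·
▒░▒█@▓▒≈·
▒▒▒▒█▓▒≈·
▓≈▒░░▒░▒·
▒▒▒▒≈▒░▓·
·░▒█▒█≈▒·

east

·········
▒▒░▒▒░█··
▒▓▓░▒▓░··
≈▒░▒▒≈█··
░▒█░@▒≈··
▒▒▒█▓▒≈··
≈▒░░▒░▒··
▒▒▒≈▒░▓··
░▒█▒█≈▒··

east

·········
▒░▒▒░█···
▓▓░▒▓░▒··
▒░▒▒≈█▒··
▒█░▓@≈▒··
▒▒█▓▒≈▓··
▒░░▒░▒▒··
▒▒≈▒░▓···
▒█▒█≈▒···

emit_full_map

▓▒▒░▒▒░█·
▒▒▓▓░▒▓░▒
░≈▒░▒▒≈█▒
▒░▒█░▓@≈▒
▒▒▒▒█▓▒≈▓
▓≈▒░░▒░▒▒
▒▒▒▒≈▒░▓·
·░▒█▒█≈▒·

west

·········
▒▒░▒▒░█··
▒▓▓░▒▓░▒·
≈▒░▒▒≈█▒·
░▒█░@▒≈▒·
▒▒▒█▓▒≈▓·
≈▒░░▒░▒▒·
▒▒▒≈▒░▓··
░▒█▒█≈▒··

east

·········
▒░▒▒░█···
▓▓░▒▓░▒··
▒░▒▒≈█▒··
▒█░▓@≈▒··
▒▒█▓▒≈▓··
▒░░▒░▒▒··
▒▒≈▒░▓···
▒█▒█≈▒···

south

▒░▒▒░█···
▓▓░▒▓░▒··
▒░▒▒≈█▒··
▒█░▓▒≈▒··
▒▒█▓@≈▓··
▒░░▒░▒▒··
▒▒≈▒░▓▒··
▒█▒█≈▒···
·········

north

·········
▒░▒▒░█···
▓▓░▒▓░▒··
▒░▒▒≈█▒··
▒█░▓@≈▒··
▒▒█▓▒≈▓··
▒░░▒░▒▒··
▒▒≈▒░▓▒··
▒█▒█≈▒···

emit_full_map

▓▒▒░▒▒░█·
▒▒▓▓░▒▓░▒
░≈▒░▒▒≈█▒
▒░▒█░▓@≈▒
▒▒▒▒█▓▒≈▓
▓≈▒░░▒░▒▒
▒▒▒▒≈▒░▓▒
·░▒█▒█≈▒·

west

·········
▒▒░▒▒░█··
▒▓▓░▒▓░▒·
≈▒░▒▒≈█▒·
░▒█░@▒≈▒·
▒▒▒█▓▒≈▓·
≈▒░░▒░▒▒·
▒▒▒≈▒░▓▒·
░▒█▒█≈▒··

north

·········
·········
▒▒░▒▒░█··
▒▓▓░▒▓░▒·
≈▒░▒@≈█▒·
░▒█░▓▒≈▒·
▒▒▒█▓▒≈▓·
≈▒░░▒░▒▒·
▒▒▒≈▒░▓▒·

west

·········
·········
▓▒▒░▒▒░█·
▒▒▓▓░▒▓░▒
░≈▒░@▒≈█▒
▒░▒█░▓▒≈▒
▒▒▒▒█▓▒≈▓
▓≈▒░░▒░▒▒
▒▒▒▒≈▒░▓▒

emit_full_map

▓▒▒░▒▒░█·
▒▒▓▓░▒▓░▒
░≈▒░@▒≈█▒
▒░▒█░▓▒≈▒
▒▒▒▒█▓▒≈▓
▓≈▒░░▒░▒▒
▒▒▒▒≈▒░▓▒
·░▒█▒█≈▒·


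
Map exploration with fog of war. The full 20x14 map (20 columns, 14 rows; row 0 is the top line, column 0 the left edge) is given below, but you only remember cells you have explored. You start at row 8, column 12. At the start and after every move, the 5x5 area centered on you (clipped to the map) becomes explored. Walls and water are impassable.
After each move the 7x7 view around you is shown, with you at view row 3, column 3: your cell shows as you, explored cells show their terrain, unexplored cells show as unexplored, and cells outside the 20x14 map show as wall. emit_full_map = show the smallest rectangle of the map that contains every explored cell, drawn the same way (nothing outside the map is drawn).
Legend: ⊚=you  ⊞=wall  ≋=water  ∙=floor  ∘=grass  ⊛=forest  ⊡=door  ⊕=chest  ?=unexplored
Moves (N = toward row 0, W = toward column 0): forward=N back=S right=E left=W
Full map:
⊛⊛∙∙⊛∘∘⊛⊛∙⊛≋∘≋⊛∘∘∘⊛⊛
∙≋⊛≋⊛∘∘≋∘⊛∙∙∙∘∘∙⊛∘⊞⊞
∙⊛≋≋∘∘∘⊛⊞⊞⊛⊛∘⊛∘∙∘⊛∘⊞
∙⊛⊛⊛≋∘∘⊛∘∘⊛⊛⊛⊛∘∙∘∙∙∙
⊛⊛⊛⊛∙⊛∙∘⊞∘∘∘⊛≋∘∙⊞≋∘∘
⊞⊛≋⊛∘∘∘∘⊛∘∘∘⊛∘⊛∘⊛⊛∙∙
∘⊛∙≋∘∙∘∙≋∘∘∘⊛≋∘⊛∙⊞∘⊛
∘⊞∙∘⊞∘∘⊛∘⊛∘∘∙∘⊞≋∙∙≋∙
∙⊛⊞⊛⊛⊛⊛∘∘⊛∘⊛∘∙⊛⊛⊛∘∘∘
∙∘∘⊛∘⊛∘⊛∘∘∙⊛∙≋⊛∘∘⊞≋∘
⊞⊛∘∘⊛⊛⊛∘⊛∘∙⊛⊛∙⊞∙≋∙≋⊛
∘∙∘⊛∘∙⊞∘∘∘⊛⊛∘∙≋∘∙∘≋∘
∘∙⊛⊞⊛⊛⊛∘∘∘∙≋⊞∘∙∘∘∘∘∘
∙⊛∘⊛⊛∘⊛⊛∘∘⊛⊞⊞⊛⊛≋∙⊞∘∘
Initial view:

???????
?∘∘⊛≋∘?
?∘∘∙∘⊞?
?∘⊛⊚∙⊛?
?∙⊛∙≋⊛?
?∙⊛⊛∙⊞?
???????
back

?∘∘⊛≋∘?
?∘∘∙∘⊞?
?∘⊛∘∙⊛?
?∙⊛⊚≋⊛?
?∙⊛⊛∙⊞?
?⊛⊛∘∙≋?
???????

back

?∘∘∙∘⊞?
?∘⊛∘∙⊛?
?∙⊛∙≋⊛?
?∙⊛⊚∙⊞?
?⊛⊛∘∙≋?
?∙≋⊞∘∙?
???????

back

?∘⊛∘∙⊛?
?∙⊛∙≋⊛?
?∙⊛⊛∙⊞?
?⊛⊛⊚∙≋?
?∙≋⊞∘∙?
?⊛⊞⊞⊛⊛?
⊞⊞⊞⊞⊞⊞⊞

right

∘⊛∘∙⊛??
∙⊛∙≋⊛∘?
∙⊛⊛∙⊞∙?
⊛⊛∘⊚≋∘?
∙≋⊞∘∙∘?
⊛⊞⊞⊛⊛≋?
⊞⊞⊞⊞⊞⊞⊞

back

∙⊛∙≋⊛∘?
∙⊛⊛∙⊞∙?
⊛⊛∘∙≋∘?
∙≋⊞⊚∙∘?
⊛⊞⊞⊛⊛≋?
⊞⊞⊞⊞⊞⊞⊞
⊞⊞⊞⊞⊞⊞⊞

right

⊛∙≋⊛∘??
⊛⊛∙⊞∙≋?
⊛∘∙≋∘∙?
≋⊞∘⊚∘∘?
⊞⊞⊛⊛≋∙?
⊞⊞⊞⊞⊞⊞⊞
⊞⊞⊞⊞⊞⊞⊞

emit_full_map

∘∘⊛≋∘??
∘∘∙∘⊞??
∘⊛∘∙⊛??
∙⊛∙≋⊛∘?
∙⊛⊛∙⊞∙≋
⊛⊛∘∙≋∘∙
∙≋⊞∘⊚∘∘
⊛⊞⊞⊛⊛≋∙

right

∙≋⊛∘???
⊛∙⊞∙≋∙?
∘∙≋∘∙∘?
⊞∘∙⊚∘∘?
⊞⊛⊛≋∙⊞?
⊞⊞⊞⊞⊞⊞⊞
⊞⊞⊞⊞⊞⊞⊞

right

≋⊛∘????
∙⊞∙≋∙≋?
∙≋∘∙∘≋?
∘∙∘⊚∘∘?
⊛⊛≋∙⊞∘?
⊞⊞⊞⊞⊞⊞⊞
⊞⊞⊞⊞⊞⊞⊞

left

∙≋⊛∘???
⊛∙⊞∙≋∙≋
∘∙≋∘∙∘≋
⊞∘∙⊚∘∘∘
⊞⊛⊛≋∙⊞∘
⊞⊞⊞⊞⊞⊞⊞
⊞⊞⊞⊞⊞⊞⊞

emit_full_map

∘∘⊛≋∘????
∘∘∙∘⊞????
∘⊛∘∙⊛????
∙⊛∙≋⊛∘???
∙⊛⊛∙⊞∙≋∙≋
⊛⊛∘∙≋∘∙∘≋
∙≋⊞∘∙⊚∘∘∘
⊛⊞⊞⊛⊛≋∙⊞∘


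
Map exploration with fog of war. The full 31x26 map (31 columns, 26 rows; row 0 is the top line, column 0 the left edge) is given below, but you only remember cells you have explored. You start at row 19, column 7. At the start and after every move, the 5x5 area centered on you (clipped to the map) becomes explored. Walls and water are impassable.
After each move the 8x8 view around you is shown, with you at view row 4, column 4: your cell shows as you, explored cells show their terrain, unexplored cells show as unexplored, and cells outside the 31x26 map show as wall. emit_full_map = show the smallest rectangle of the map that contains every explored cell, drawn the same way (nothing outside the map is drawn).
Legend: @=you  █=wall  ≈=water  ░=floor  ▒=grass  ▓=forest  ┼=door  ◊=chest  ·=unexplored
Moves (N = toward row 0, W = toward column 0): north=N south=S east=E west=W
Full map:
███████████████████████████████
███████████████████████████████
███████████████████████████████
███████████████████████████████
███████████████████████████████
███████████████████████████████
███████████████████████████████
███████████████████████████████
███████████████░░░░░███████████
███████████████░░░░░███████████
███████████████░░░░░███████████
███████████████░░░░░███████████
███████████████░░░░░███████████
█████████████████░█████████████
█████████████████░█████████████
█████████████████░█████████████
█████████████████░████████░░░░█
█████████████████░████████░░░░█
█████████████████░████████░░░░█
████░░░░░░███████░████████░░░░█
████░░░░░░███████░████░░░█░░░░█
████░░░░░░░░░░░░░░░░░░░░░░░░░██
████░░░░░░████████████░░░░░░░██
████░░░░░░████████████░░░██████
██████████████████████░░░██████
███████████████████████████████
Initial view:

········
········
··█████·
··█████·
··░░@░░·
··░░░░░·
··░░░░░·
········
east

········
········
·██████·
·██████·
·░░░@░█·
·░░░░░█·
·░░░░░░·
········

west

········
········
··██████
··██████
··░░@░░█
··░░░░░█
··░░░░░░
········

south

········
··██████
··██████
··░░░░░█
··░░@░░█
··░░░░░░
··░░░░░·
········

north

········
········
··██████
··██████
··░░@░░█
··░░░░░█
··░░░░░░
··░░░░░·

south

········
··██████
··██████
··░░░░░█
··░░@░░█
··░░░░░░
··░░░░░·
········

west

········
···█████
··██████
··░░░░░░
··░░@░░░
··░░░░░░
··░░░░░░
········

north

········
········
··██████
··██████
··░░@░░░
··░░░░░░
··░░░░░░
··░░░░░░

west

········
········
··██████
··██████
··█░@░░░
··█░░░░░
··█░░░░░
···░░░░░

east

········
········
·███████
·███████
·█░░@░░░
·█░░░░░░
·█░░░░░░
··░░░░░░

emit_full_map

████████
████████
█░░@░░░█
█░░░░░░█
█░░░░░░░
·░░░░░░·

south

········
·███████
·███████
·█░░░░░░
·█░░@░░░
·█░░░░░░
··░░░░░░
········

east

········
████████
████████
█░░░░░░█
█░░░@░░█
█░░░░░░░
·░░░░░░·
········

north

········
········
████████
████████
█░░░@░░█
█░░░░░░█
█░░░░░░░
·░░░░░░·

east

········
········
███████·
███████·
░░░░@░█·
░░░░░░█·
░░░░░░░·
░░░░░░··

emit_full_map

████████
████████
█░░░░@░█
█░░░░░░█
█░░░░░░░
·░░░░░░·

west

········
········
████████
████████
█░░░@░░█
█░░░░░░█
█░░░░░░░
·░░░░░░·

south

········
████████
████████
█░░░░░░█
█░░░@░░█
█░░░░░░░
·░░░░░░·
········

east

········
███████·
███████·
░░░░░░█·
░░░░@░█·
░░░░░░░·
░░░░░░█·
········

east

········
██████··
███████·
░░░░░██·
░░░░@██·
░░░░░░░·
░░░░░██·
········

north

········
········
███████·
███████·
░░░░@██·
░░░░░██·
░░░░░░░·
░░░░░██·

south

········
███████·
███████·
░░░░░██·
░░░░@██·
░░░░░░░·
░░░░░██·
········

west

········
████████
████████
░░░░░░██
░░░░@░██
░░░░░░░░
░░░░░░██
········

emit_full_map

█████████
█████████
█░░░░░░██
█░░░░@░██
█░░░░░░░░
·░░░░░░██

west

········
████████
████████
█░░░░░░█
█░░░@░░█
█░░░░░░░
·░░░░░░█
········

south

████████
████████
█░░░░░░█
█░░░░░░█
█░░░@░░░
·░░░░░░█
··░░░░░·
········

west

·███████
·███████
·█░░░░░░
·█░░░░░░
·█░░@░░░
··░░░░░░
··░░░░░░
········

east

████████
████████
█░░░░░░█
█░░░░░░█
█░░░@░░░
·░░░░░░█
·░░░░░░·
········

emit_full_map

█████████
█████████
█░░░░░░██
█░░░░░░██
█░░░@░░░░
·░░░░░░██
·░░░░░░··

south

████████
█░░░░░░█
█░░░░░░█
█░░░░░░░
·░░░@░░█
·░░░░░░·
··█████·
········

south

█░░░░░░█
█░░░░░░█
█░░░░░░░
·░░░░░░█
·░░░@░░·
··█████·
··█████·
████████

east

░░░░░░██
░░░░░░██
░░░░░░░░
░░░░░░██
░░░░@░█·
·██████·
·██████·
████████

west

█░░░░░░█
█░░░░░░█
█░░░░░░░
·░░░░░░█
·░░░@░░█
··██████
··██████
████████

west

·█░░░░░░
·█░░░░░░
·█░░░░░░
··░░░░░░
··░░@░░░
··██████
··██████
████████

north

·███████
·█░░░░░░
·█░░░░░░
·█░░░░░░
··░░@░░░
··░░░░░░
··██████
··██████

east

████████
█░░░░░░█
█░░░░░░█
█░░░░░░░
·░░░@░░█
·░░░░░░█
·███████
·███████

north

████████
████████
█░░░░░░█
█░░░░░░█
█░░░@░░░
·░░░░░░█
·░░░░░░█
·███████

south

████████
█░░░░░░█
█░░░░░░█
█░░░░░░░
·░░░@░░█
·░░░░░░█
·███████
·███████

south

█░░░░░░█
█░░░░░░█
█░░░░░░░
·░░░░░░█
·░░░@░░█
·███████
·███████
████████

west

·█░░░░░░
·█░░░░░░
·█░░░░░░
··░░░░░░
··░░@░░░
··██████
··██████
████████

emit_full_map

█████████
█████████
█░░░░░░██
█░░░░░░██
█░░░░░░░░
·░░░░░░██
·░░@░░░█·
·███████·
·███████·

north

·███████
·█░░░░░░
·█░░░░░░
·█░░░░░░
··░░@░░░
··░░░░░░
··██████
··██████


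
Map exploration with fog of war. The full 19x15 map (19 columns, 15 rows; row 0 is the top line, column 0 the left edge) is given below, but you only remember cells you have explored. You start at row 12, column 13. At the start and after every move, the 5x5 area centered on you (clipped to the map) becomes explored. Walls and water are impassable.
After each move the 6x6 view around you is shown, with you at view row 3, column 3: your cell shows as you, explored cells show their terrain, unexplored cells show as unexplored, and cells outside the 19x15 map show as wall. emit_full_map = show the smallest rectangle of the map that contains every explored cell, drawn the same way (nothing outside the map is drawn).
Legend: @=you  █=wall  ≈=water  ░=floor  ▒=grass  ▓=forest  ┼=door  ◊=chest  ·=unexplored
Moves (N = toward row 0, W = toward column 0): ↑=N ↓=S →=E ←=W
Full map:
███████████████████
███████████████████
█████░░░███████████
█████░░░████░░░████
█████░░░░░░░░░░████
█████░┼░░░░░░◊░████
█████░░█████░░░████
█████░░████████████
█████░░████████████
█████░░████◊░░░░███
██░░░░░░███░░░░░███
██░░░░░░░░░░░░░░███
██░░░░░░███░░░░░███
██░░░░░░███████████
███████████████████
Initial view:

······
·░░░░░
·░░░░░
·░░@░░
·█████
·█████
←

······
·█░░░░
·░░░░░
·█░@░░
·█████
·█████

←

······
·██░░░
·░░░░░
·██@░░
·█████
·█████

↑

······
·██◊░░
·██░░░
·░░@░░
·██░░░
·█████

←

······
·███◊░
·███░░
·░░@░░
·███░░
·█████

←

······
·████◊
·░███░
·░░@░░
·░███░
·░████

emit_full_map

████◊░░··
░███░░░░░
░░@░░░░░░
░███░░░░░
░████████
··███████

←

······
·░████
·░░███
·░░@░░
·░░███
·░░███

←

······
·░░███
·░░░██
·░░@░░
·░░░██
·░░░██

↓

·░░███
·░░░██
·░░░░░
·░░@██
·░░░██
·█████

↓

·░░░██
·░░░░░
·░░░██
·░░@██
·█████
██████

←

··░░░█
·░░░░░
·░░░░█
·░░@░█
·█████
██████

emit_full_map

·░░████◊░░··
·░░░███░░░░░
░░░░░░░░░░░░
░░░░███░░░░░
░░@░████████
████████████

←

···░░░
·░░░░░
·░░░░░
·░░@░░
·█████
██████

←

····░░
·░░░░░
·░░░░░
·░░@░░
·█████
██████

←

·····░
·█░░░░
·█░░░░
·█░@░░
·█████
██████

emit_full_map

····░░████◊░░··
····░░░███░░░░░
█░░░░░░░░░░░░░░
█░░░░░░███░░░░░
█░@░░░░████████
███████████████


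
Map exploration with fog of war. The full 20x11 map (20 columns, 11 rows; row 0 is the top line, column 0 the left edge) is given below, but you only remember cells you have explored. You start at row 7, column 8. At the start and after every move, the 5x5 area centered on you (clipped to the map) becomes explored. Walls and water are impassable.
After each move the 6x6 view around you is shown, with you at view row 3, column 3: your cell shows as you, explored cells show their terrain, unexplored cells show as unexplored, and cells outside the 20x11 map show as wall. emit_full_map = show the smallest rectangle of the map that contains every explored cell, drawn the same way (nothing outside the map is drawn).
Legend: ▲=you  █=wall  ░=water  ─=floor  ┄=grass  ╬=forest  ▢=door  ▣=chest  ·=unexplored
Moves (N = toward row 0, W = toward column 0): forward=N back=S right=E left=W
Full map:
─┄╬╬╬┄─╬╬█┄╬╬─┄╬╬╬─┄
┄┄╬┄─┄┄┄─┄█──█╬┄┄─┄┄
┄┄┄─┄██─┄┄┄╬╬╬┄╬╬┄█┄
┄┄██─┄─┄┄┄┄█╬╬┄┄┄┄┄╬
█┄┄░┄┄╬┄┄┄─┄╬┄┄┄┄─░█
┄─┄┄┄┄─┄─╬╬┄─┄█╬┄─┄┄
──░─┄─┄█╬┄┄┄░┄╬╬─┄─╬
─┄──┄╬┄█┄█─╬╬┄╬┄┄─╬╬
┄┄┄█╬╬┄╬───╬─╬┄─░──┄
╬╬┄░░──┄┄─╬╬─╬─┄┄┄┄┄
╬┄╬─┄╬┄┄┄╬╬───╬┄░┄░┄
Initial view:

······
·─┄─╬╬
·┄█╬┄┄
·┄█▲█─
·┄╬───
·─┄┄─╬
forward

······
·╬┄┄┄─
·─┄─╬╬
·┄█▲┄┄
·┄█┄█─
·┄╬───

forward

······
·─┄┄┄┄
·╬┄┄┄─
·─┄▲╬╬
·┄█╬┄┄
·┄█┄█─

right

······
─┄┄┄┄█
╬┄┄┄─┄
─┄─▲╬┄
┄█╬┄┄┄
┄█┄█─╬

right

······
┄┄┄┄█╬
┄┄┄─┄╬
┄─╬▲┄─
█╬┄┄┄░
█┄█─╬╬

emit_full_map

─┄┄┄┄█╬
╬┄┄┄─┄╬
─┄─╬▲┄─
┄█╬┄┄┄░
┄█┄█─╬╬
┄╬───··
─┄┄─╬··

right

······
┄┄┄█╬╬
┄┄─┄╬┄
─╬╬▲─┄
╬┄┄┄░┄
┄█─╬╬┄

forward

······
·┄┄╬╬╬
┄┄┄█╬╬
┄┄─▲╬┄
─╬╬┄─┄
╬┄┄┄░┄

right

······
┄┄╬╬╬┄
┄┄█╬╬┄
┄─┄▲┄┄
╬╬┄─┄█
┄┄┄░┄╬

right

······
┄╬╬╬┄╬
┄█╬╬┄┄
─┄╬▲┄┄
╬┄─┄█╬
┄┄░┄╬╬

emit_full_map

···┄┄╬╬╬┄╬
─┄┄┄┄█╬╬┄┄
╬┄┄┄─┄╬▲┄┄
─┄─╬╬┄─┄█╬
┄█╬┄┄┄░┄╬╬
┄█┄█─╬╬┄··
┄╬───·····
─┄┄─╬·····

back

┄╬╬╬┄╬
┄█╬╬┄┄
─┄╬┄┄┄
╬┄─▲█╬
┄┄░┄╬╬
─╬╬┄╬┄

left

┄┄╬╬╬┄
┄┄█╬╬┄
┄─┄╬┄┄
╬╬┄▲┄█
┄┄┄░┄╬
█─╬╬┄╬

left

·┄┄╬╬╬
┄┄┄█╬╬
┄┄─┄╬┄
─╬╬▲─┄
╬┄┄┄░┄
┄█─╬╬┄

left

··┄┄╬╬
┄┄┄┄█╬
┄┄┄─┄╬
┄─╬▲┄─
█╬┄┄┄░
█┄█─╬╬

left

···┄┄╬
─┄┄┄┄█
╬┄┄┄─┄
─┄─▲╬┄
┄█╬┄┄┄
┄█┄█─╬

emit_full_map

···┄┄╬╬╬┄╬
─┄┄┄┄█╬╬┄┄
╬┄┄┄─┄╬┄┄┄
─┄─▲╬┄─┄█╬
┄█╬┄┄┄░┄╬╬
┄█┄█─╬╬┄╬┄
┄╬───·····
─┄┄─╬·····


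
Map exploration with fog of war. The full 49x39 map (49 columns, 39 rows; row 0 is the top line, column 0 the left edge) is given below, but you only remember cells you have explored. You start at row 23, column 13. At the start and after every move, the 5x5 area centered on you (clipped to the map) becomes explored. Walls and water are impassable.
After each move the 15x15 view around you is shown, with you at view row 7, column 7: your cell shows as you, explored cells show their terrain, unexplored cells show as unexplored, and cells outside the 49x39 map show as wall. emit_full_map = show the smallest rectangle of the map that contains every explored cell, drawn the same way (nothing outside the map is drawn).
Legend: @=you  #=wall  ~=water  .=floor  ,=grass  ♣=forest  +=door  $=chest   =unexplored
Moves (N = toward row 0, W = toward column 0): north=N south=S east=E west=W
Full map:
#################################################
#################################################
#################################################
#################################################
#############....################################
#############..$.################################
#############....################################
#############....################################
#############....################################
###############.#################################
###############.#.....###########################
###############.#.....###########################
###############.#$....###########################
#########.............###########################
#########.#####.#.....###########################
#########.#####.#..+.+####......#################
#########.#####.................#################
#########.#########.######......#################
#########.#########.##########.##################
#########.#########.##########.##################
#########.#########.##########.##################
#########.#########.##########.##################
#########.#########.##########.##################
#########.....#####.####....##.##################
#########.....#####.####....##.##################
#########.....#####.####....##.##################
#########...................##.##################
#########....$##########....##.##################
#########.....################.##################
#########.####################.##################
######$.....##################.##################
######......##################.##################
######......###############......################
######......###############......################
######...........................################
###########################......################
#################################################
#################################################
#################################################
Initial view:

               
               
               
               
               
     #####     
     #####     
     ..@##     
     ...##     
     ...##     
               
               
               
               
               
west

               
               
               
               
               
     ######    
     ######    
     ..@.##    
     ....##    
     ....##    
               
               
               
               
               

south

               
               
               
               
     ######    
     ######    
     ....##    
     ..@.##    
     ....##    
     .....     
               
               
               
               
               

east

               
               
               
               
    ######     
    ######     
    ....##     
    ...@##     
    ....##     
    ......     
               
               
               
               
               

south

               
               
               
    ######     
    ######     
    ....##     
    ....##     
    ...@##     
    ......     
     ..$##     
               
               
               
               
               

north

               
               
               
               
    ######     
    ######     
    ....##     
    ...@##     
    ....##     
    ......     
     ..$##     
               
               
               
               

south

               
               
               
    ######     
    ######     
    ....##     
    ....##     
    ...@##     
    ......     
     ..$##     
               
               
               
               
               

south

               
               
    ######     
    ######     
    ....##     
    ....##     
    ....##     
    ...@..     
     ..$##     
     ...##     
               
               
               
               
               

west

               
               
     ######    
     ######    
     ....##    
     ....##    
     ....##    
     ..@...    
     ...$##    
     ....##    
               
               
               
               
               

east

               
               
    ######     
    ######     
    ....##     
    ....##     
    ....##     
    ...@..     
    ...$##     
    ....##     
               
               
               
               
               

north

               
               
               
    ######     
    ######     
    ....##     
    ....##     
    ...@##     
    ......     
    ...$##     
    ....##     
               
               
               
               

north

               
               
               
               
    ######     
    ######     
    ....##     
    ...@##     
    ....##     
    ......     
    ...$##     
    ....##     
               
               
               

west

               
               
               
               
     ######    
     ######    
     ....##    
     ..@.##    
     ....##    
     ......    
     ...$##    
     ....##    
               
               
               

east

               
               
               
               
    ######     
    ######     
    ....##     
    ...@##     
    ....##     
    ......     
    ...$##     
    ....##     
               
               
               

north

               
               
               
               
               
    ######     
    ######     
    ...@##     
    ....##     
    ....##     
    ......     
    ...$##     
    ....##     
               
               

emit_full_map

######
######
...@##
....##
....##
......
...$##
....##
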